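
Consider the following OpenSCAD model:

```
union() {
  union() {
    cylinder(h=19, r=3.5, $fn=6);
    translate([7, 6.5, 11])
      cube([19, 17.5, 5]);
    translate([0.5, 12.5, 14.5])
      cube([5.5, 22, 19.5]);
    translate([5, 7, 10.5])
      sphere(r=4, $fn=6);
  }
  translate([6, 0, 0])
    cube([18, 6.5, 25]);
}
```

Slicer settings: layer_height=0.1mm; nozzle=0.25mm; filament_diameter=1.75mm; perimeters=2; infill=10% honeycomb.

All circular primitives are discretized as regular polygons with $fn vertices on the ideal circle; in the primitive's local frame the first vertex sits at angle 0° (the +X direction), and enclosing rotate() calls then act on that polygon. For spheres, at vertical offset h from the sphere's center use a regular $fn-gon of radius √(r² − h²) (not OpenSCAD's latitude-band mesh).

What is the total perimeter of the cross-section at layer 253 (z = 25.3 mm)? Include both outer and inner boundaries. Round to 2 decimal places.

At z = 25.3 mm: the cylinder does not reach this height (z outside [0, 19]); the cube at (7, 6.5) is not intersected at this z (z outside [11, 16]); the 5.5×22 cube at (0.5, 12.5) contributes its full rectangle (perimeter 55.00 mm); the sphere at (5, 7) does not reach this height (|z−center|=14.800 > r=4); Taking the union: only the 5.5×22 cube at (0.5, 12.5) is present, so the union is just that shape — boundary = 55.00 mm; the cube at (6, 0) is not intersected at this z (z outside [0, 25]); Combining (union): only that combined region is present, so the union is just that shape — boundary = 55.00 mm. Overall, the cross-section is a single solid region. Total boundary length (outer) = 55.00 mm.

55.00 mm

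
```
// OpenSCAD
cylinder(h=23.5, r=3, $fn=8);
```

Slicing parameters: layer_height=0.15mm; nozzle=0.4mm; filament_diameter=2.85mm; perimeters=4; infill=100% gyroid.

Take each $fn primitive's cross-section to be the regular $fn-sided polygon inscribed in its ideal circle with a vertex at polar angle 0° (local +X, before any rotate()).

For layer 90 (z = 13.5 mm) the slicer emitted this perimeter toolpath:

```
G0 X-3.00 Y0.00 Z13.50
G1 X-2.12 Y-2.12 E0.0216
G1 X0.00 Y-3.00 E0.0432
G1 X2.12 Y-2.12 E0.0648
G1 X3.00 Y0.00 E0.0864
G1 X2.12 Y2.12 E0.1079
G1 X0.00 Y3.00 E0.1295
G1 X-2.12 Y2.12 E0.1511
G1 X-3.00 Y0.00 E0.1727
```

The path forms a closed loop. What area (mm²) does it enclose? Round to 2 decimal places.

25.44 mm²

Apply the shoelace formula to the sequence of (X, Y) vertices; enclosed area = 25.44 mm².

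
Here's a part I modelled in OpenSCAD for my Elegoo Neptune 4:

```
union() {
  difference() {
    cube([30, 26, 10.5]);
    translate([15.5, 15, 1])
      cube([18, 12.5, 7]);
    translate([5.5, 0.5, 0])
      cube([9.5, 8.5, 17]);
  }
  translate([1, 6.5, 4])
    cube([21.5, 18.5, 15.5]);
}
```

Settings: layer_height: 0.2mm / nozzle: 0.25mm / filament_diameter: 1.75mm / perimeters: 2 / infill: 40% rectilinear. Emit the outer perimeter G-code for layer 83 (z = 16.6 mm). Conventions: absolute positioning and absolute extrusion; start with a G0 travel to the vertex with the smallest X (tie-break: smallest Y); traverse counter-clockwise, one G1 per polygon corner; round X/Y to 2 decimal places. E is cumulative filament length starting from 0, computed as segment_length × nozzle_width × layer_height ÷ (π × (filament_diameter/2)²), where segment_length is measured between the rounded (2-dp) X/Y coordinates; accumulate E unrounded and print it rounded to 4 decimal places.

G0 X1.00 Y6.50 Z16.60
G1 X22.50 Y6.50 E0.4469
G1 X22.50 Y25.00 E0.8315
G1 X1.00 Y25.00 E1.2784
G1 X1.00 Y6.50 E1.6630

At z = 16.6 mm: the cube is not intersected at this z (z outside [0, 10.5]); the cube at (15.5, 15) is not intersected at this z (z outside [1, 8]); the cube at (5.5, 0.5) is present — its section is the full 9.5×8.5 rectangle; Taking the first minus the rest: the first operand is absent here, so nothing remains; the 21.5×18.5 cube at (1, 6.5) contributes its full rectangle; Merging all regions: only the 21.5×18.5 cube at (1, 6.5) is present, so the union is just that shape — 1 connected region. The outline is a single polygon with 4 vertices. Extrusion per mm of travel: 0.25 × 0.2 / (π × 0.875²) = 0.020788. Accumulating E over each segment gives final E = 1.6630.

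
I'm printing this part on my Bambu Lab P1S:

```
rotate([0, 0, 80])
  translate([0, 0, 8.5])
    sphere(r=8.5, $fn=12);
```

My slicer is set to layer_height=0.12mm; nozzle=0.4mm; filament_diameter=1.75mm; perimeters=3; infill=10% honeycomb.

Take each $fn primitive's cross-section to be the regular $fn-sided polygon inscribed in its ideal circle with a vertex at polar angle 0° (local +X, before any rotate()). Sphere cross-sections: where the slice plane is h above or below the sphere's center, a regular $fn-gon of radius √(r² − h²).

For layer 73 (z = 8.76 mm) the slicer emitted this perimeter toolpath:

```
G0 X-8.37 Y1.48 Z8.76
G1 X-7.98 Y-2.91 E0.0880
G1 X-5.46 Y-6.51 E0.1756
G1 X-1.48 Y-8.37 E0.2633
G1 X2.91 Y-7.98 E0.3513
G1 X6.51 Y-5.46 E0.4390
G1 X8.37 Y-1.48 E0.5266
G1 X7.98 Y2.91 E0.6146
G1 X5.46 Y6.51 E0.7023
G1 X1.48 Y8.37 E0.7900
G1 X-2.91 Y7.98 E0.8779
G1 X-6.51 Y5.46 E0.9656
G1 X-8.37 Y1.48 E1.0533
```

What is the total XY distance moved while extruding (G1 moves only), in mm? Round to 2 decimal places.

Sum the Euclidean lengths of each G1 segment: total = 52.78 mm.

52.78 mm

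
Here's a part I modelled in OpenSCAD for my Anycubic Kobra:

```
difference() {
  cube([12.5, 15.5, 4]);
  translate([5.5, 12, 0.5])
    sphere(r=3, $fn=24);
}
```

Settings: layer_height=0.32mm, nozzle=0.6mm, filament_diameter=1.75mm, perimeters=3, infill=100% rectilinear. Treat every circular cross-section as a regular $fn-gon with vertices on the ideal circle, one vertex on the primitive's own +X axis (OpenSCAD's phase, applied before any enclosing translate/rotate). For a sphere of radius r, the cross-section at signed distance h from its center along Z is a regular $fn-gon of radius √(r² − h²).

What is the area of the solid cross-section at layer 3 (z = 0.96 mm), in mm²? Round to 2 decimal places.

166.45 mm²

At z = 0.96 mm: the cube is present — its section is the full 12.5×15.5 rectangle (area 193.75 mm²); the sphere at (5.5, 12): section is a regular 24-gon, circumradius = √(r²−h²) = √(3²−0.46²) = 2.965 (area = (24/2)·2.965²·sin(360°/24) = 27.30 mm²); Subtracting the remaining from the first: starting from the 12.5×15.5 cube (193.75 mm²), the r=3 sphere at (5.5, 12) lies wholly inside it (removes its full 27.30 mm² and its 18.57 mm outline becomes a hole wall) — area = 166.45 mm². Overall, the cross-section is one region with 1 hole. Net area = 166.45 mm².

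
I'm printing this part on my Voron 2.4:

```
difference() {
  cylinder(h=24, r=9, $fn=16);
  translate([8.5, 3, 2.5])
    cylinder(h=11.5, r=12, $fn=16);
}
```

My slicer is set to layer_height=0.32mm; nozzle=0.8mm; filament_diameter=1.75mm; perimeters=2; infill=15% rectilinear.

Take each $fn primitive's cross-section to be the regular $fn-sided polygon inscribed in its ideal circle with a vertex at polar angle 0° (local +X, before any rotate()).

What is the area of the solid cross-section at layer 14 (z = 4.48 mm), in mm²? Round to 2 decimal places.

At z = 4.48 mm: the r=9 cylinder contributes a regular 16-gon of circumradius 9 (area = (16/2)·9.000²·sin(360°/16) = 247.98 mm²); the r=12 cylinder at (8.5, 3) contributes a regular 16-gon of circumradius 12 (area = (16/2)·12.000²·sin(360°/16) = 440.85 mm²); Taking the first minus the rest: starting from the r=9 cylinder (247.98 mm²), the r=12 cylinder at (8.5, 3) partially overlaps it — only the 152.51 mm² overlap (of its 440.85 mm²) is removed, clipping the outline — area = 95.47 mm². Overall, the cross-section is a single solid region. Net area = 95.47 mm².

95.47 mm²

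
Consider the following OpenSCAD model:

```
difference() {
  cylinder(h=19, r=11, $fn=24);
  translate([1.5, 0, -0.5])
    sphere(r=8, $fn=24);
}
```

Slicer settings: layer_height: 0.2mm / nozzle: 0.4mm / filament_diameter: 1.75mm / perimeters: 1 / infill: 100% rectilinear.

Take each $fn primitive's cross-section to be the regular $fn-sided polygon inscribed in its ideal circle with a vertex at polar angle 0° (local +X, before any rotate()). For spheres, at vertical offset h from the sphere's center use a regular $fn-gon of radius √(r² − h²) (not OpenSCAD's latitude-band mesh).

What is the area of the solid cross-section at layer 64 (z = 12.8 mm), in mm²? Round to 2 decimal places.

At z = 12.8 mm: the r=11 cylinder gives a regular 24-gon of circumradius 11 (constant along its height) (area = (24/2)·11.000²·sin(360°/24) = 375.81 mm²); the sphere at (1.5, 0) is not intersected at this z (|z−center|=13.300 > r=8); After the difference (first − rest): none of the subtracted shapes is present at this height, so the r=11 cylinder is unchanged — area = 375.81 mm². Overall, the cross-section is a single solid region. Net area = 375.81 mm².

375.81 mm²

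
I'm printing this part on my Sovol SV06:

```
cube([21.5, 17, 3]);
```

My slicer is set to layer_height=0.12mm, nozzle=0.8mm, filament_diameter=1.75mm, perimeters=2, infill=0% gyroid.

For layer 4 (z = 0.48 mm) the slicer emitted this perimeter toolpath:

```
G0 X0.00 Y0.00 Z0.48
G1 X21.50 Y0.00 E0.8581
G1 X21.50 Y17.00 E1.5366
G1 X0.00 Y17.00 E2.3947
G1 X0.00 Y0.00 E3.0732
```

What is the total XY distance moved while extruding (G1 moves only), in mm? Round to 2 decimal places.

Sum the Euclidean lengths of each G1 segment: total = 77.00 mm.

77.00 mm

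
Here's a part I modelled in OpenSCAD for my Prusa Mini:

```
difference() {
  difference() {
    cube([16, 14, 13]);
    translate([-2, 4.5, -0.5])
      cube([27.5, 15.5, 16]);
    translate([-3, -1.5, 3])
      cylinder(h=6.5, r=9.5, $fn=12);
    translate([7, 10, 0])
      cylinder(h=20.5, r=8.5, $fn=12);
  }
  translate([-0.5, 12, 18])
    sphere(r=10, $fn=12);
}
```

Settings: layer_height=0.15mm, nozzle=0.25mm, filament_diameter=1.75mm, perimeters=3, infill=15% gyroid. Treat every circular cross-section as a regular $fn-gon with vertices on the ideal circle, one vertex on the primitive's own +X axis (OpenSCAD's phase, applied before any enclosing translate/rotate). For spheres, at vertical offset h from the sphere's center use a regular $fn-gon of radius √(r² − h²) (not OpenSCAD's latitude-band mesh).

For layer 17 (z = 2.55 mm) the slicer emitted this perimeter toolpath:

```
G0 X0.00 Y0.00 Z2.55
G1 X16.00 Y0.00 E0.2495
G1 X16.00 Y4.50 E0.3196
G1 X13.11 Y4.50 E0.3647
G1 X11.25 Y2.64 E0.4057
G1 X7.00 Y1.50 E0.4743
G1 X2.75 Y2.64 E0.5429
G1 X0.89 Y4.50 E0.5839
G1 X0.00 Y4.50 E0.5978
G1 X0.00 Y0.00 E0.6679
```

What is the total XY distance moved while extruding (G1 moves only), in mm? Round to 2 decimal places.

Sum the Euclidean lengths of each G1 segment: total = 42.84 mm.

42.84 mm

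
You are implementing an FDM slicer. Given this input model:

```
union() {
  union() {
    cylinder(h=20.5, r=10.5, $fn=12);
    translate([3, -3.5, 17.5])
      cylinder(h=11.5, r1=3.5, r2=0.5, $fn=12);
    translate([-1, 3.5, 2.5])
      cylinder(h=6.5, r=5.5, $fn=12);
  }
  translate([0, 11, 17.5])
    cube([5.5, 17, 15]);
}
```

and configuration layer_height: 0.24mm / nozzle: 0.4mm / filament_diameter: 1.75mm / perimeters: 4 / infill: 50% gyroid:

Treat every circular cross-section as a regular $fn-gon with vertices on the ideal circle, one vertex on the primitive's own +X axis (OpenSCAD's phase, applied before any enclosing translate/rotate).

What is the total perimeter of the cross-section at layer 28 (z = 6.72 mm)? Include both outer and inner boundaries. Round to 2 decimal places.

65.22 mm

At z = 6.72 mm: the r=10.5 cylinder contributes a regular 12-gon of circumradius 10.5 (perimeter = 2·12·10.500·sin(180°/12) = 65.22 mm); the cone at (3, -3.5) does not reach this height (z outside [17.5, 29]); the cylinder at (-1, 3.5): section is a regular 12-gon, circumradius r=5.5 (perimeter = 2·12·5.500·sin(180°/12) = 34.16 mm); Merging all regions: the r=5.5 cylinder at (-1, 3.5) lies entirely inside the r=10.5 cylinder, so the union is just the r=10.5 cylinder — boundary = 65.22 mm; the cube at (0, 11) is absent (z outside [17.5, 32.5]); Taking the union: only the result so far is present, so the union is just that shape — boundary = 65.22 mm. Overall, the cross-section is a single solid region. Total boundary length (outer) = 65.22 mm.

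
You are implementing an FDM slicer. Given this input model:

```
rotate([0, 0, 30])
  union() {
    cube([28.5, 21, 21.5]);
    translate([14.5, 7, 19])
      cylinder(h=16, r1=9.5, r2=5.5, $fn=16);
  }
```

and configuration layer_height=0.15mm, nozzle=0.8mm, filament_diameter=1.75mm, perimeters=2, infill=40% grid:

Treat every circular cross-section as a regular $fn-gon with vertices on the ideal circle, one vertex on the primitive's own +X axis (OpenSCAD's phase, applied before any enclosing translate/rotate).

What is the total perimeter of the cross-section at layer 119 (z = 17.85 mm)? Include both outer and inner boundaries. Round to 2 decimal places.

99.00 mm

At z = 17.85 mm: the cube (footprint 28.5×21) is included at this height (perimeter 99.00 mm); the cone at (14.5, 7) is absent (z outside [19, 35]); Combining (union): only the 28.5×21 cube is present, so the union is just that shape — boundary = 99.00 mm; (whole slice rotated 30° about Z — lengths, areas and connectivity unchanged). Overall, the cross-section is a single solid region. Total boundary length (outer) = 99.00 mm.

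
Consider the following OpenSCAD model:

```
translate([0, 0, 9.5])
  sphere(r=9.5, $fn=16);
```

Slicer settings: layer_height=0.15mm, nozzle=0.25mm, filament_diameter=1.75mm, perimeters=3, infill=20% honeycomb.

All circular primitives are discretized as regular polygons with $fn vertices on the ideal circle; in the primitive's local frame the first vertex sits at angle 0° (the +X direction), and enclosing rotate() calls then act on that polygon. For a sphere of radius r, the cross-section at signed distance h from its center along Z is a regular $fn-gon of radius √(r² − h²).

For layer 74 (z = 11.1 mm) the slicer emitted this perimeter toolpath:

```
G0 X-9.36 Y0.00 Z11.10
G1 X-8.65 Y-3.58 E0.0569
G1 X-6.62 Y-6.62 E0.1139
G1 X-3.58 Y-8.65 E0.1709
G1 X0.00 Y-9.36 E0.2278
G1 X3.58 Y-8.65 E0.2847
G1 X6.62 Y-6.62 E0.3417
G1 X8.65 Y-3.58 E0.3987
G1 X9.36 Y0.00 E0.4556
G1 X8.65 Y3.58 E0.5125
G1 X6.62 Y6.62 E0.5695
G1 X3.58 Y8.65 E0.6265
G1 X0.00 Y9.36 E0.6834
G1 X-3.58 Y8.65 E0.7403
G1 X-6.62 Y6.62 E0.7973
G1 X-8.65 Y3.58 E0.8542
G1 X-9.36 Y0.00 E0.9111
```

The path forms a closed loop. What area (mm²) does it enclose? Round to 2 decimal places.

Apply the shoelace formula to the sequence of (X, Y) vertices; enclosed area = 268.29 mm².

268.29 mm²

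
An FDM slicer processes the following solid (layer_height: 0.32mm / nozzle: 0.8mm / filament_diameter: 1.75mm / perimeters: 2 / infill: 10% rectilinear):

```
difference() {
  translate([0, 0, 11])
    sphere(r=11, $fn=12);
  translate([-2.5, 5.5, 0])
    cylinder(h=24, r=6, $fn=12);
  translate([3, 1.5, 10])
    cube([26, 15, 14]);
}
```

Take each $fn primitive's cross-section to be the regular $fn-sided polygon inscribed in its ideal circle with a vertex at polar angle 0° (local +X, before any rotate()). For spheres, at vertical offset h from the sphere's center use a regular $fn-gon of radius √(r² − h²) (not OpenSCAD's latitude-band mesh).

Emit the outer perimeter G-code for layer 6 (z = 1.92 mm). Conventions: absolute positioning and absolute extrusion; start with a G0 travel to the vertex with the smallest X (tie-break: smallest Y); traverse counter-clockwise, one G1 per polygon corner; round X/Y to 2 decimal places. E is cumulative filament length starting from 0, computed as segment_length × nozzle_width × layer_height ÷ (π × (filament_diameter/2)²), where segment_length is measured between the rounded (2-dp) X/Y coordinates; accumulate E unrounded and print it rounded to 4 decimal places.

At z = 1.92 mm: the sphere: section is a regular 12-gon, circumradius = √(r²−h²) = √(11²−9.08²) = 6.209; the r=6 cylinder at (-2.5, 5.5) gives a regular 12-gon of circumradius 6 (constant along its height); the cube at (3, 1.5) is absent (z outside [10, 24]); Subtracting the remaining from the first: starting from the r=11 sphere, the r=6 cylinder at (-2.5, 5.5) partially overlaps it — only the 42.91 mm² overlap (of its 108.00 mm²) is removed, clipping the outline — 1 connected region. The outline is a single polygon with 14 vertices. Extrusion per mm of travel: 0.8 × 0.32 / (π × 0.875²) = 0.106432. Accumulating E over each segment gives final E = 4.1343.

G0 X-6.21 Y0.00 Z1.92
G1 X-5.38 Y-3.10 E0.3416
G1 X-3.10 Y-5.38 E0.6847
G1 X0.00 Y-6.21 E1.0263
G1 X3.10 Y-5.38 E1.3679
G1 X5.38 Y-3.10 E1.7110
G1 X6.21 Y0.00 E2.0526
G1 X5.38 Y3.10 E2.3942
G1 X3.39 Y5.09 E2.6937
G1 X2.70 Y2.50 E2.9790
G1 X0.50 Y0.30 E3.3101
G1 X-2.50 Y-0.50 E3.6406
G1 X-5.50 Y0.30 E3.9710
G1 X-6.00 Y0.80 E4.0463
G1 X-6.21 Y0.00 E4.1343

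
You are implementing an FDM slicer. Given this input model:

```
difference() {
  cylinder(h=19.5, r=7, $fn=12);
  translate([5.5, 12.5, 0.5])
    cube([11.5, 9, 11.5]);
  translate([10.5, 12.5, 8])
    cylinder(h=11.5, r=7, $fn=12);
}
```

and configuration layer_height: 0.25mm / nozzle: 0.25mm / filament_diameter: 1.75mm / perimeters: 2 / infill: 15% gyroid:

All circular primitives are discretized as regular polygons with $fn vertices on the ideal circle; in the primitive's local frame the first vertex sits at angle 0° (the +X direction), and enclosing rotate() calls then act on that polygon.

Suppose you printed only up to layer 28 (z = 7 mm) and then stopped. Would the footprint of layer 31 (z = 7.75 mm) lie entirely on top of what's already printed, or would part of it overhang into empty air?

entirely on top

Compare the two slices. At z = 7: the cylinder: section is a regular 12-gon, circumradius r=7 (area = (12/2)·7.000²·sin(360°/12) = 147.00 mm²); the cube at (5.5, 12.5) is present — its section is the full 11.5×9 rectangle (area 103.50 mm²); the cylinder at (10.5, 12.5) is absent (z outside [8, 19.5]); Taking the first minus the rest: starting from the r=7 cylinder (147.00 mm²), the 11.5×9 cube at (5.5, 12.5) misses the remaining region (no effect) — area = 147.00 mm². At z = 7.75: the r=7 cylinder contributes a regular 12-gon of circumradius 7 (area = (12/2)·7.000²·sin(360°/12) = 147.00 mm²); the cube at (5.5, 12.5) (footprint 11.5×9) is included at this height (area 103.50 mm²); the cylinder at (10.5, 12.5) is not intersected at this z (z outside [8, 19.5]); Taking the first minus the rest: starting from the r=7 cylinder (147.00 mm²), the 11.5×9 cube at (5.5, 12.5) misses the remaining region (no effect) — area = 147.00 mm². Checking containment: the cross-section at z = 7.75 is a subset of the cross-section at z = 7.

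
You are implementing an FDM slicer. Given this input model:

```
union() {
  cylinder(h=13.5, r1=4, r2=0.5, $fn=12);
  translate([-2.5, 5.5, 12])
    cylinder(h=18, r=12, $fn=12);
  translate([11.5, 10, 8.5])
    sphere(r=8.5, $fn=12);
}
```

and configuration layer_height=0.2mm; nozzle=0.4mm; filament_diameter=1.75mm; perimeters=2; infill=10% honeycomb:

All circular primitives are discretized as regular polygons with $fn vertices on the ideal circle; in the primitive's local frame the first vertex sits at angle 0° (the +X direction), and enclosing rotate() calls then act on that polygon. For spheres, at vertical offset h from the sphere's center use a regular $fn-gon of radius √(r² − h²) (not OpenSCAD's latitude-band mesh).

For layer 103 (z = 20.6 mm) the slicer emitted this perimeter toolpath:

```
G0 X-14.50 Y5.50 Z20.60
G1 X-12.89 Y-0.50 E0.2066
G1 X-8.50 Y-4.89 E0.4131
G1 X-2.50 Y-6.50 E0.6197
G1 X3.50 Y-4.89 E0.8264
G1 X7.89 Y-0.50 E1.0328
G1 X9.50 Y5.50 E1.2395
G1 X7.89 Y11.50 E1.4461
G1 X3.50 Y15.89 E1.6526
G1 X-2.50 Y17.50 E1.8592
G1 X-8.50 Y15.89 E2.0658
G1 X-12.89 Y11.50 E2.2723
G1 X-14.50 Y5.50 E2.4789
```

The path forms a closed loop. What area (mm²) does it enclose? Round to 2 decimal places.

431.90 mm²

Apply the shoelace formula to the sequence of (X, Y) vertices; enclosed area = 431.90 mm².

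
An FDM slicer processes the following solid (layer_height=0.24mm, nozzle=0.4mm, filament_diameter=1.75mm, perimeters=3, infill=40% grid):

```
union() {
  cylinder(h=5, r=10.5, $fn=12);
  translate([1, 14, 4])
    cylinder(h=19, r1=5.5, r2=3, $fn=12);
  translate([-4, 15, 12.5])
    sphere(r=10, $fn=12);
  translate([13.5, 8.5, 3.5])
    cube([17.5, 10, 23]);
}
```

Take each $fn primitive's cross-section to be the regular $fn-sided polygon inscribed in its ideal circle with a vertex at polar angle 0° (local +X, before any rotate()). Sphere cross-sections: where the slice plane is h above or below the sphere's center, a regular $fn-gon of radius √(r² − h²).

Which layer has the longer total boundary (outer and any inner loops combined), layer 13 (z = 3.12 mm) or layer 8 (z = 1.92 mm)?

layer 13 (z = 3.12 mm)

Layer 13 (z = 3.12): the r=10.5 cylinder contributes a regular 12-gon of circumradius 10.5 (perimeter = 2·12·10.500·sin(180°/12) = 65.22 mm); the cone at (1, 14) does not reach this height (z outside [4, 23]); the sphere at (-4, 15): section is a regular 12-gon, circumradius = √(r²−h²) = √(10²−9.38²) = 3.466 (perimeter = 2·12·3.466·sin(180°/12) = 21.53 mm); the cube at (13.5, 8.5) does not reach this height (z outside [3.5, 26.5]); Combining (union): the 2 present regions are separate (no shared area or edge), so areas and boundary lengths simply add and each stays a separate island — boundary = 86.75 mm. So its perimeter = 86.75 mm. Layer 8 (z = 1.92): the cylinder: section is a regular 12-gon, circumradius r=10.5 (perimeter = 2·12·10.500·sin(180°/12) = 65.22 mm); the cone at (1, 14) does not reach this height (z outside [4, 23]); the sphere at (-4, 15) is not intersected at this z (|z−center|=10.580 > r=10); the cube at (13.5, 8.5) does not reach this height (z outside [3.5, 26.5]); Merging all regions: only the r=10.5 cylinder is present, so the union is just that shape — boundary = 65.22 mm. So its perimeter = 65.22 mm. Layer 13 is larger (86.75 vs 65.22 mm).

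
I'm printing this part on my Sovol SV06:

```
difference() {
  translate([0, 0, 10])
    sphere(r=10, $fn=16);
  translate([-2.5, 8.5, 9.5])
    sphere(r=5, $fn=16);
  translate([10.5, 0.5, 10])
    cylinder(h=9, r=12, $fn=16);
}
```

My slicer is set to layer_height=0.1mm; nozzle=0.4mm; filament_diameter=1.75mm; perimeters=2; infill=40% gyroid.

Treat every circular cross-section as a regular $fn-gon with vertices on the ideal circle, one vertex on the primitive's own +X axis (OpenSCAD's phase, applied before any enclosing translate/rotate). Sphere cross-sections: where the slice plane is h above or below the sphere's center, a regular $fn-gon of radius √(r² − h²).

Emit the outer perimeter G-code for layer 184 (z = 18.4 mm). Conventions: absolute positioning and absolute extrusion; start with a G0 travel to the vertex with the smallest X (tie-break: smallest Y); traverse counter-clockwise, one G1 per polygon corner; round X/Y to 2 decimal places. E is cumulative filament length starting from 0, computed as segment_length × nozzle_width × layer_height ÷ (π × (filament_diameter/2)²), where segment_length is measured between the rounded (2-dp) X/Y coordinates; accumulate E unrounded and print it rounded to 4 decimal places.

G0 X-5.43 Y0.00 Z18.40
G1 X-5.01 Y-2.08 E0.0353
G1 X-3.84 Y-3.84 E0.0704
G1 X-2.08 Y-5.01 E0.1056
G1 X0.00 Y-5.43 E0.1409
G1 X0.27 Y-5.37 E0.1455
G1 X-0.59 Y-4.09 E0.1711
G1 X-1.50 Y0.50 E0.2489
G1 X-0.59 Y5.09 E0.3267
G1 X-0.42 Y5.34 E0.3318
G1 X-2.08 Y5.01 E0.3599
G1 X-3.84 Y3.84 E0.3951
G1 X-5.01 Y2.08 E0.4302
G1 X-5.43 Y0.00 E0.4655

At z = 18.4 mm: the r=10 sphere contributes a regular 16-gon of circumradius √(10²−8.4²) = 5.426; the sphere at (-2.5, 8.5) does not reach this height (|z−center|=8.900 > r=5); the r=12 cylinder at (10.5, 0.5) gives a regular 16-gon of circumradius 12 (constant along its height); After the difference (first − rest): starting from the r=10 sphere, the r=12 cylinder at (10.5, 0.5) partially overlaps it — only the 54.99 mm² overlap (of its 440.85 mm²) is removed, clipping the outline — 1 connected region. The outline is a single polygon with 13 vertices. Extrusion per mm of travel: 0.4 × 0.1 / (π × 0.875²) = 0.016630. Accumulating E over each segment gives final E = 0.4655.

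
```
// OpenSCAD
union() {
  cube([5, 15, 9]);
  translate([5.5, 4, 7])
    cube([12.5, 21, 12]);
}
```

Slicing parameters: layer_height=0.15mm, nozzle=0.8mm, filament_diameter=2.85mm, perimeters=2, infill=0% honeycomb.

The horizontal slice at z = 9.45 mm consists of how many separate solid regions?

1

At z = 9.45 mm: the cube is not intersected at this z (z outside [0, 9]); the 12.5×21 cube at (5.5, 4) contributes its full rectangle; Taking the union: only the 12.5×21 cube at (5.5, 4) is present, so the union is just that shape — 1 connected region. The result has 1 disconnected region.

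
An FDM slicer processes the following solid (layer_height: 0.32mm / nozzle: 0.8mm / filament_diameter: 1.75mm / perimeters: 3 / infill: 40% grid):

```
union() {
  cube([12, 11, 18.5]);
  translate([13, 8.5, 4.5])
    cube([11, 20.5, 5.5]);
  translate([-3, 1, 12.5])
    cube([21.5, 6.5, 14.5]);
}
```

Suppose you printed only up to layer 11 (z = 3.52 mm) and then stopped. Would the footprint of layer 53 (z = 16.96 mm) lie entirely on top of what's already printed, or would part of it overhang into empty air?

Compare the two slices. At z = 3.52: the cube is present — its section is the full 12×11 rectangle (area 132.00 mm²); the cube at (13, 8.5) is absent (z outside [4.5, 10]); the cube at (-3, 1) is not intersected at this z (z outside [12.5, 27]); Combining (union): only the 12×11 cube is present, so the union is just that shape — area = 132.00 mm². At z = 16.96: the cube is present — its section is the full 12×11 rectangle (area 132.00 mm²); the cube at (13, 8.5) does not reach this height (z outside [4.5, 10]); the 21.5×6.5 cube at (-3, 1) contributes its full rectangle (area 139.75 mm²); Taking the union: the regions partially overlap — summed areas 271.75 mm² minus the doubly-counted overlap 78.00 mm² gives 193.75 mm² — area = 193.75 mm². Checking containment: at z = 16.96 the cross-section extends beyond the z = 3.52 cross-section by about 61.75 mm².

part overhangs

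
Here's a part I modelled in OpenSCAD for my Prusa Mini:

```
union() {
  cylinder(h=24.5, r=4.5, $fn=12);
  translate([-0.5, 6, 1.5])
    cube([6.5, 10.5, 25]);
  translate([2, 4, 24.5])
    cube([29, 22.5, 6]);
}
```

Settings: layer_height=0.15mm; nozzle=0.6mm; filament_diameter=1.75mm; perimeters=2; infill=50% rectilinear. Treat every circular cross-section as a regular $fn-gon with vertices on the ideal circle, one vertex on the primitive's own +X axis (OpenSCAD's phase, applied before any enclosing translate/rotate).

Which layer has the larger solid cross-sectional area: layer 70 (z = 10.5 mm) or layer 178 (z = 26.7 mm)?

layer 178 (z = 26.7 mm)

Layer 70 (z = 10.5): the cylinder: section is a regular 12-gon, circumradius r=4.5 (area = (12/2)·4.500²·sin(360°/12) = 60.75 mm²); the cube at (-0.5, 6) (footprint 6.5×10.5) is included at this height (area 68.25 mm²); the cube at (2, 4) does not reach this height (z outside [24.5, 30.5]); Combining (union): the 2 present regions are separate (no shared area or edge), so areas and boundary lengths simply add and each stays a separate island — area = 129.00 mm². So its area = 129.00 mm². Layer 178 (z = 26.7): the cylinder does not reach this height (z outside [0, 24.5]); the cube at (-0.5, 6) does not reach this height (z outside [1.5, 26.5]); the cube at (2, 4) (footprint 29×22.5) is included at this height (area 652.50 mm²); Combining (union): only the 29×22.5 cube at (2, 4) is present, so the union is just that shape — area = 652.50 mm². So its area = 652.50 mm². Layer 178 is larger (652.50 vs 129.00 mm²).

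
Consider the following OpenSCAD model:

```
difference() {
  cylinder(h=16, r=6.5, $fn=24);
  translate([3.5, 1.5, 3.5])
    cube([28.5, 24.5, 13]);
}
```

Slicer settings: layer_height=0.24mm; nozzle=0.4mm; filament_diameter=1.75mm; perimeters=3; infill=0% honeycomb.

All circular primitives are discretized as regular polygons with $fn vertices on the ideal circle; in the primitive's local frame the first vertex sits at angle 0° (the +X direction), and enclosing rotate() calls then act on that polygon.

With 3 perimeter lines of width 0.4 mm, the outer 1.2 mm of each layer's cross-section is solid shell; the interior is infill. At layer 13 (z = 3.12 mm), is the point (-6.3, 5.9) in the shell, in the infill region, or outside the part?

outside

At z = 3.12 mm: the cylinder: section is a regular 24-gon, circumradius r=6.5; the cube at (3.5, 1.5) is absent (z outside [3.5, 16.5]); Taking the first minus the rest: none of the subtracted shapes is present at this height, so the r=6.5 cylinder is unchanged — 1 connected region. Overall, the cross-section is a single solid region. The nearest boundary edge runs (-4.60, 4.60)→(-5.63, 3.25); distance from the point to it = 2.15 mm. The point is not inside any of the regions above, so it lies outside the cross-section (2.15 mm from the nearest boundary).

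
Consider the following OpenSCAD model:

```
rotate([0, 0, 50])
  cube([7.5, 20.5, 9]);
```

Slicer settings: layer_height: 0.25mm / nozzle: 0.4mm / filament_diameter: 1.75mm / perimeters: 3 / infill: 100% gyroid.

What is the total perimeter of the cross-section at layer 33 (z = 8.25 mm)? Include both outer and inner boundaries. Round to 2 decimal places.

56.00 mm

At z = 8.25 mm: the cube (footprint 7.5×20.5) is included at this height (perimeter 56.00 mm); (rotated 50° about Z; rotation is an isometry so areas/perimeters/island counts are preserved). Overall, the cross-section is a single solid region. Total boundary length (outer) = 56.00 mm.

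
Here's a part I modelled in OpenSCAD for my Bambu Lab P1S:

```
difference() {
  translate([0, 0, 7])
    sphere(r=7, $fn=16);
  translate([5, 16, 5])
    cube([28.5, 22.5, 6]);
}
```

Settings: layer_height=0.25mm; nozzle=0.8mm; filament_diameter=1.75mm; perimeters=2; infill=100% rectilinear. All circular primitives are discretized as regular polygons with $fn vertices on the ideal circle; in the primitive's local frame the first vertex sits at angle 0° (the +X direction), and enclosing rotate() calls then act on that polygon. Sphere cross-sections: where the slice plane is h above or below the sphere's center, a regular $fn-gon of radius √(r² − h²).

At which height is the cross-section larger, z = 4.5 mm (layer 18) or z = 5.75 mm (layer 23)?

layer 23 (z = 5.75 mm)

Layer 18 (z = 4.5): the r=7 sphere contributes a regular 16-gon of circumradius √(7²−2.5²) = 6.538 (area = (16/2)·6.538²·sin(360°/16) = 130.88 mm²); the cube at (5, 16) is absent (z outside [5, 11]); After the difference (first − rest): none of the subtracted shapes is present at this height, so the r=7 sphere is unchanged — area = 130.88 mm². So its area = 130.88 mm². Layer 23 (z = 5.75): the r=7 sphere contributes a regular 16-gon of circumradius √(7²−1.25²) = 6.887 (area = (16/2)·6.887²·sin(360°/16) = 145.23 mm²); the cube at (5, 16) is present — its section is the full 28.5×22.5 rectangle (area 641.25 mm²); Subtracting the remaining from the first: starting from the r=7 sphere (145.23 mm²), the 28.5×22.5 cube at (5, 16) misses the remaining region (no effect) — area = 145.23 mm². So its area = 145.23 mm². Layer 23 is larger (145.23 vs 130.88 mm²).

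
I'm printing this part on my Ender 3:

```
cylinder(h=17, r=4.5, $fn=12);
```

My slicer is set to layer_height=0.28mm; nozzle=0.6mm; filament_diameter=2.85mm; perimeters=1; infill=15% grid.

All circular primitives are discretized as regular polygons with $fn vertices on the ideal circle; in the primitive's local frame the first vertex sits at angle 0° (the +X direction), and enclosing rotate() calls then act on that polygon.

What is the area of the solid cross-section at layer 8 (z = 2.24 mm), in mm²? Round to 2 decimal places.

At z = 2.24 mm: the cylinder: section is a regular 12-gon, circumradius r=4.5 (area = (12/2)·4.500²·sin(360°/12) = 60.75 mm²). Overall, the cross-section is a single solid region. Net area = 60.75 mm².

60.75 mm²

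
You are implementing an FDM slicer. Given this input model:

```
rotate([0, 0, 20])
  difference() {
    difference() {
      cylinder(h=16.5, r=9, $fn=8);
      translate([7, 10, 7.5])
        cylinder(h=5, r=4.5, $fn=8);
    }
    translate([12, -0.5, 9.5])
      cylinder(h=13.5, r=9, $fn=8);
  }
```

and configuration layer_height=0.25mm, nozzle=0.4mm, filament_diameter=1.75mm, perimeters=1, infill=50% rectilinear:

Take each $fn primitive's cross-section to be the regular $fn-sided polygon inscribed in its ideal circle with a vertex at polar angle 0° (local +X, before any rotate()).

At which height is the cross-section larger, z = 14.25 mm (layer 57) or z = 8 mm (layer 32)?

layer 32 (z = 8 mm)

Layer 57 (z = 14.25): the cylinder: section is a regular 8-gon, circumradius r=9 (area = (8/2)·9.000²·sin(360°/8) = 229.10 mm²); the cylinder at (7, 10) is not intersected at this z (z outside [7.5, 12.5]); After the difference (first − rest): none of the subtracted shapes is present at this height, so the r=9 cylinder is unchanged — area = 229.10 mm²; the r=9 cylinder at (12, -0.5) gives a regular 8-gon of circumradius 9 (constant along its height) (area = (8/2)·9.000²·sin(360°/8) = 229.10 mm²); Taking the first minus the rest: starting from the result so far (229.10 mm²), the r=9 cylinder at (12, -0.5) partially overlaps it — only the 42.66 mm² overlap (of its 229.10 mm²) is removed, clipping the outline — area = 186.44 mm²; (whole slice rotated 20° about Z — lengths, areas and connectivity unchanged). So its area = 186.44 mm². Layer 32 (z = 8): the r=9 cylinder contributes a regular 8-gon of circumradius 9 (area = (8/2)·9.000²·sin(360°/8) = 229.10 mm²); the r=4.5 cylinder at (7, 10) gives a regular 8-gon of circumradius 4.5 (constant along its height) (area = (8/2)·4.500²·sin(360°/8) = 57.28 mm²); Subtracting the remaining from the first: starting from the r=9 cylinder (229.10 mm²), the r=4.5 cylinder at (7, 10) partially overlaps it — only the 1.71 mm² overlap (of its 57.28 mm²) is removed, clipping the outline — area = 227.39 mm²; the cylinder at (12, -0.5) is not intersected at this z (z outside [9.5, 23]); Subtracting the remaining from the first: none of the subtracted shapes is present at this height, so the result so far is unchanged — area = 227.39 mm²; (whole slice rotated 20° about Z — lengths, areas and connectivity unchanged). So its area = 227.39 mm². Layer 32 is larger (227.39 vs 186.44 mm²).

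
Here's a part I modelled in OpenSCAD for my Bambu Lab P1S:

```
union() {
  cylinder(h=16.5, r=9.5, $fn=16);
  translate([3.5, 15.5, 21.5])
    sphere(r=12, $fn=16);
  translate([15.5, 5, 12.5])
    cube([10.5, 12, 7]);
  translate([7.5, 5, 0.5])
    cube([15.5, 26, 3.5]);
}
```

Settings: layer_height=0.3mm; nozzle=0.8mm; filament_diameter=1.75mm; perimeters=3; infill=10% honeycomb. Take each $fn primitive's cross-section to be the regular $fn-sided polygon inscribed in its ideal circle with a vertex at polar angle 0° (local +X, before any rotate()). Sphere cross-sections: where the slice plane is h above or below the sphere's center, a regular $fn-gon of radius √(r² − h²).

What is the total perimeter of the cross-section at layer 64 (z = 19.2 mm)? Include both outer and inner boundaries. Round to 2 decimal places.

At z = 19.2 mm: the cylinder does not reach this height (z outside [0, 16.5]); the sphere at (3.5, 15.5): section is a regular 16-gon, circumradius = √(r²−h²) = √(12²−2.3²) = 11.778 (perimeter = 2·16·11.778·sin(180°/16) = 73.53 mm); the cube at (15.5, 5) is present — its section is the full 10.5×12 rectangle (perimeter 45.00 mm); the cube at (7.5, 5) is not intersected at this z (z outside [0.5, 4]); Combining (union): the 2 present regions are separate (no shared area or edge), so areas and boundary lengths simply add and each stays a separate island — boundary = 118.53 mm. Overall, the cross-section has 2 separate islands. Total boundary length (outer) = 118.53 mm.

118.53 mm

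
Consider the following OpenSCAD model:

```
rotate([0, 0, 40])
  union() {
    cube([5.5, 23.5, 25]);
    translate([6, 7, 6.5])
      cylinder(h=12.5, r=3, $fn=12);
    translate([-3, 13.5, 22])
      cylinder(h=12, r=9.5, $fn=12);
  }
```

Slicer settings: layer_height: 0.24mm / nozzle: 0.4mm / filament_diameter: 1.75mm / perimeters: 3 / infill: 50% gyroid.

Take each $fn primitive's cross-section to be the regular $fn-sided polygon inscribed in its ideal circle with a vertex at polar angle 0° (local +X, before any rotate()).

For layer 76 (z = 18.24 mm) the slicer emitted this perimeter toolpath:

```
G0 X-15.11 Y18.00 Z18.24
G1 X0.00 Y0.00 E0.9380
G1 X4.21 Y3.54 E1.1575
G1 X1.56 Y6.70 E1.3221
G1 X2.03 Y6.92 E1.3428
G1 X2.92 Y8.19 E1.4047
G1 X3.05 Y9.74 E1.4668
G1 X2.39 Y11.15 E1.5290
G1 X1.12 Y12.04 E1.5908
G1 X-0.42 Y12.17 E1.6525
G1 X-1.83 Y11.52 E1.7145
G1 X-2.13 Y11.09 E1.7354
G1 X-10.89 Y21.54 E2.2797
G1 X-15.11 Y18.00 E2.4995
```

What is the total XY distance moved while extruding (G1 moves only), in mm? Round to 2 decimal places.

Sum the Euclidean lengths of each G1 segment: total = 62.63 mm.

62.63 mm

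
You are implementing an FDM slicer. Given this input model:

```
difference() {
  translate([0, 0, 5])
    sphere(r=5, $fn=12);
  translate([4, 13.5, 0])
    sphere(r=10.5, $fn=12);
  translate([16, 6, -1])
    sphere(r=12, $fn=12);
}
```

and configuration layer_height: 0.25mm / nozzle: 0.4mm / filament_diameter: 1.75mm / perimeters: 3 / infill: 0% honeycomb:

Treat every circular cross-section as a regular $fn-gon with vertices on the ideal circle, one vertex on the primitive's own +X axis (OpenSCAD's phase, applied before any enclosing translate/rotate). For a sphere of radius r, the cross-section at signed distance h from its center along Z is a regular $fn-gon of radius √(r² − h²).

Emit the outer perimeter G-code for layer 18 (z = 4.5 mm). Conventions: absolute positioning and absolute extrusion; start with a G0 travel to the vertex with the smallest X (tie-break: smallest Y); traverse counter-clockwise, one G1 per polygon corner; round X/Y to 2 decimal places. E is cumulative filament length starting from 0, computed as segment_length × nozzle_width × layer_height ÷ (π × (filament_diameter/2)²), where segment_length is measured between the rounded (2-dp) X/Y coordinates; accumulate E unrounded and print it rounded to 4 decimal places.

At z = 4.5 mm: the r=5 sphere slices to a regular 12-gon of circumradius 4.975 (√(r²−h²) with h=0.5 from center); the r=10.5 sphere at (4, 13.5) slices to a regular 12-gon of circumradius 9.487 (√(r²−h²) with h=4.5 from center); the r=12 sphere at (16, 6) slices to a regular 12-gon of circumradius 10.665 (√(r²−h²) with h=5.5 from center); After the difference (first − rest): starting from the r=5 sphere, the r=10.5 sphere at (4, 13.5) misses the remaining region (no effect); the r=12 sphere at (16, 6) misses the remaining region (no effect) — 1 connected region. The outline is a single polygon with 12 vertices. Extrusion per mm of travel: 0.4 × 0.25 / (π × 0.875²) = 0.041575. Accumulating E over each segment gives final E = 1.2848.

G0 X-4.97 Y0.00 Z4.50
G1 X-4.31 Y-2.49 E0.1071
G1 X-2.49 Y-4.31 E0.2141
G1 X0.00 Y-4.97 E0.3212
G1 X2.49 Y-4.31 E0.4283
G1 X4.31 Y-2.49 E0.5353
G1 X4.97 Y0.00 E0.6424
G1 X4.31 Y2.49 E0.7495
G1 X2.49 Y4.31 E0.8565
G1 X0.00 Y4.97 E0.9636
G1 X-2.49 Y4.31 E1.0707
G1 X-4.31 Y2.49 E1.1777
G1 X-4.97 Y0.00 E1.2848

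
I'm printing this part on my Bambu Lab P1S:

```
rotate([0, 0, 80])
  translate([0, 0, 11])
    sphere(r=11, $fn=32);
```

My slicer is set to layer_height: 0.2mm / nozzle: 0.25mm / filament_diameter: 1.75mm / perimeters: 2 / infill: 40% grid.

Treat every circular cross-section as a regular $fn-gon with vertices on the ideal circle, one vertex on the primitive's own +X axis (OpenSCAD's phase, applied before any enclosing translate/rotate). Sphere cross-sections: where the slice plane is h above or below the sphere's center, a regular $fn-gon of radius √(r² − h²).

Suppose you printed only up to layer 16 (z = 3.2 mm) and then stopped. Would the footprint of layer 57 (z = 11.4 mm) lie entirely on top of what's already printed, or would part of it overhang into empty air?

Compare the two slices. At z = 3.2: the sphere: section is a regular 32-gon, circumradius = √(r²−h²) = √(11²−7.8²) = 7.756 (area = (32/2)·7.756²·sin(360°/32) = 187.79 mm²); (rotated 80° about Z; rotation is an isometry so areas/perimeters/island counts are preserved). At z = 11.4: the sphere: section is a regular 32-gon, circumradius = √(r²−h²) = √(11²−0.4²) = 10.993 (area = (32/2)·10.993²·sin(360°/32) = 377.20 mm²); (rotated 80° about Z; rotation is an isometry so areas/perimeters/island counts are preserved). Checking containment: at z = 11.4 the cross-section extends beyond the z = 3.2 cross-section by about 189.41 mm².

part overhangs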